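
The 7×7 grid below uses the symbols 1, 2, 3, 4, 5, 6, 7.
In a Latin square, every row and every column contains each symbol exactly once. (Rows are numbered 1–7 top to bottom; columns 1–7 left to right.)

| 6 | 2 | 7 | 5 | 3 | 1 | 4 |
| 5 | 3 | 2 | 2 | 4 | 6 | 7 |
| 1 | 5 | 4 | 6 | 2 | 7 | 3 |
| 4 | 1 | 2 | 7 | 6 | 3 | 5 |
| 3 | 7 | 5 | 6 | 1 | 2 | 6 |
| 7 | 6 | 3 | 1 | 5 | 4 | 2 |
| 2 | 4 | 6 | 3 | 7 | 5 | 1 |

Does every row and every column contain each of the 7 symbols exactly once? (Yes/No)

No

Row 5 contains 6 twice (at columns 4 and 7); row 2 is also not a permutation.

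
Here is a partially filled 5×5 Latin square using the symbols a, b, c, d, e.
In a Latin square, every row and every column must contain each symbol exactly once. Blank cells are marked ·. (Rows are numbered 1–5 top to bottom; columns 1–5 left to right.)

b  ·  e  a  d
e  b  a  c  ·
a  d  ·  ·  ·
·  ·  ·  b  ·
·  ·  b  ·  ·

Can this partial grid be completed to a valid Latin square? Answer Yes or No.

No

Row 2, column 5: row 2 together with column 5 already contain {a, b, c, d, e} — every symbol — so nothing can go there. The grid has no valid completion.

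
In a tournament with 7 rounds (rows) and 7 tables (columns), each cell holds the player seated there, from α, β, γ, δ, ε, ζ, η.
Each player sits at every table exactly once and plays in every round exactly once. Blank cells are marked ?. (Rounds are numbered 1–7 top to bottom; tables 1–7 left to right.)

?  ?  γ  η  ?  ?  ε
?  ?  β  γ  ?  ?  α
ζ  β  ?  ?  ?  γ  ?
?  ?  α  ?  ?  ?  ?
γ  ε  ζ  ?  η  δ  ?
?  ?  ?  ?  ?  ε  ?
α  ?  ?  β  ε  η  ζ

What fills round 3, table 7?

η

Round 2, table 6: round 2 has {α, β, γ} and table 6 has {γ, δ, ε, η}, leaving only ζ.
Round 2, table 5: round 2 has {α, β, γ, ζ} and table 5 has {ε, η}, leaving only δ.
Round 2, table 2: round 2 has {α, β, γ, δ, ζ} and table 2 has {β, ε}, leaving only η.
Round 2, table 1: round 2 has {α, β, γ, δ, ζ, η} and table 1 has {α, γ, ζ}, leaving only ε.
Round 3, table 5: round 3 has {β, γ, ζ} and table 5 has {δ, ε, η}, leaving only α.
Round 4, table 6: round 4 has {α} and table 6 has {γ, δ, ε, ζ, η}, leaving only β.
Round 1, table 6: round 1 has {γ, ε, η} and table 6 has {β, γ, δ, ε, ζ, η}, leaving only α.
Round 5, table 4: round 5 has {γ, δ, ε, ζ, η} and table 4 has {β, γ, η}, leaving only α.
Round 5, table 7: round 5 has {α, γ, δ, ε, ζ, η} and table 7 has {α, ε, ζ}, leaving only β.
Round 7, table 3: round 7 has {α, β, ε, ζ, η} and table 3 has {α, β, γ, ζ}, leaving only δ.
Round 6, table 3: round 6 has {ε} and table 3 has {α, β, γ, δ, ζ}, leaving only η.
Round 3, table 3: round 3 has {α, β, γ, ζ} and table 3 has {α, β, γ, δ, ζ, η}, leaving only ε.
Round 3, table 4: round 3 has {α, β, γ, ε, ζ} and table 4 has {α, β, γ, η}, leaving only δ.
Round 3 already has {α, β, γ, δ, ε, ζ} and table 7 already has {α, β, ε, ζ}, so round 3, table 7 must be η.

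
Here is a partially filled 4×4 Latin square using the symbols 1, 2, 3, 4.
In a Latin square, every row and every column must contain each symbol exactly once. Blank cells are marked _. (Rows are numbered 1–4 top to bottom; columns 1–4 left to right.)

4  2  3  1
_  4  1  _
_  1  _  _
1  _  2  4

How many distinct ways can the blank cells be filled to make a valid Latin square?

Row 2, column 1: eliminating its row and column leaves {2, 3}.
Row 2, column 4: eliminating its row and column leaves {2, 3}.
Row 3, column 1: eliminating its row and column leaves {2, 3}.
Row 3, column 3: eliminating its row and column leaves {4}.
Row 3, column 4: eliminating its row and column leaves {2, 3}.
Row 4, column 2: eliminating its row and column leaves {3}.
Enumerating the assignments across these blanks that avoid any row or column repeat gives 2 completions.

2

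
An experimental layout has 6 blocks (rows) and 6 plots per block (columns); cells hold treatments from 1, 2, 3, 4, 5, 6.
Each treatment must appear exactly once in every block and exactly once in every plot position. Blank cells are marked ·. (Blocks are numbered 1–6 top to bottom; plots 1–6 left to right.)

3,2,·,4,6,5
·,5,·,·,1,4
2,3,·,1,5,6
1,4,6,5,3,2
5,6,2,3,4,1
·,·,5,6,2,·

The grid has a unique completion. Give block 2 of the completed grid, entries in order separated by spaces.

Block 2, plot 1: block 2 has {1, 4, 5} and plot 1 has {1, 2, 3, 5}, leaving only 6.
Block 2, plot 3: block 2 has {1, 4, 5, 6} and plot 3 has {2, 5, 6}, leaving only 3.
Block 2, plot 4: block 2 has {1, 3, 4, 5, 6} and plot 4 has {1, 3, 4, 5, 6}, leaving only 2.
So block 2 reads: 6 5 3 2 1 4.

6 5 3 2 1 4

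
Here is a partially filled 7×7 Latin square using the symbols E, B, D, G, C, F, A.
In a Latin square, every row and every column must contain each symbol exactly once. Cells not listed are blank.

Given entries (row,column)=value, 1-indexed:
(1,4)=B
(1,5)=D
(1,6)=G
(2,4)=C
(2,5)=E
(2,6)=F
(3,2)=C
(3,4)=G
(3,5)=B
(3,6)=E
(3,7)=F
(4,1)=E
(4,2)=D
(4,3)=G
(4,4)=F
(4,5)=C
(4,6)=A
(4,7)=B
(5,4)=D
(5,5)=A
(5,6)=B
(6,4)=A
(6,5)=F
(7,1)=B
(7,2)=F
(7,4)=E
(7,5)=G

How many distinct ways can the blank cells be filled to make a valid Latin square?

Row 1, column 1: eliminating its row and column leaves {C, F, A}.
Row 1, column 2: eliminating its row and column leaves {E, A}.
Row 1, column 3: eliminating its row and column leaves {E, C, F, A}.
Row 1, column 7: eliminating its row and column leaves {E, C, A}.
Row 2, column 1: eliminating its row and column leaves {D, G, A}.
Row 2, column 2: eliminating its row and column leaves {B, G, A}.
Row 2, column 3: eliminating its row and column leaves {B, D, A}.
Row 2, column 7: eliminating its row and column leaves {D, G, A}.
Row 3, column 1: eliminating its row and column leaves {D, A}.
Row 3, column 3: eliminating its row and column leaves {D, A}.
Row 5, column 1: eliminating its row and column leaves {G, C, F}.
Row 5, column 2: eliminating its row and column leaves {E, G}.
Row 5, column 3: eliminating its row and column leaves {E, C, F}.
Row 5, column 7: eliminating its row and column leaves {E, G, C}.
Row 6, column 1: eliminating its row and column leaves {D, G, C}.
Row 6, column 2: eliminating its row and column leaves {E, B, G}.
Row 6, column 3: eliminating its row and column leaves {E, B, D, C}.
Row 6, column 6: eliminating its row and column leaves {D, C}.
Row 6, column 7: eliminating its row and column leaves {E, D, G, C}.
Row 7, column 3: eliminating its row and column leaves {D, C, A}.
Row 7, column 6: eliminating its row and column leaves {D, C}.
Row 7, column 7: eliminating its row and column leaves {D, C, A}.
Enumerating the assignments across these blanks that avoid any row or column repeat gives 28 completions.

28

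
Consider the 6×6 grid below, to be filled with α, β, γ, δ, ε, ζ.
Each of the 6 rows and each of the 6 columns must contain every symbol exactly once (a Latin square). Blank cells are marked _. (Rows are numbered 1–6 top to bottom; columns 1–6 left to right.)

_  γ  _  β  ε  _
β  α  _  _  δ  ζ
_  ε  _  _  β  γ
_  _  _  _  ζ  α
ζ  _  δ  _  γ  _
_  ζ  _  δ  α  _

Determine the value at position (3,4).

Row 1, column 6: row 1 has {β, γ, ε} and column 6 has {α, γ, ζ}, leaving only δ.
Row 1, column 1: row 1 has {β, γ, δ, ε} and column 1 has {β, ζ}, leaving only α.
Row 1, column 3: row 1 has {α, β, γ, δ, ε} and column 3 has {δ}, leaving only ζ.
Row 3, column 1: row 3 has {β, γ, ε} and column 1 has {α, β, ζ}, leaving only δ.
Row 3, column 3: row 3 has {β, γ, δ, ε} and column 3 has {δ, ζ}, leaving only α.
Row 3 already has {α, β, γ, δ, ε} and column 4 already has {β, δ}, so row 3, column 4 must be ζ.

ζ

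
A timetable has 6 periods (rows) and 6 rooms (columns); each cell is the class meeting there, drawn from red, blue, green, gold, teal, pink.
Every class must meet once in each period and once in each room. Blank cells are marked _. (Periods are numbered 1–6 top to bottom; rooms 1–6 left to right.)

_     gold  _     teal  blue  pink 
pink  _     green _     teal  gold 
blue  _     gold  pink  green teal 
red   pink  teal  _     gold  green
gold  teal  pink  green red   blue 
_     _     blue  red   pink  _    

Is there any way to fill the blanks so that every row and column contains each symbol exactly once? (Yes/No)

Period 6, room 6: period 6 together with room 6 already contain {red, blue, green, gold, teal, pink} — every symbol — so nothing can go there. The grid has no valid completion.

No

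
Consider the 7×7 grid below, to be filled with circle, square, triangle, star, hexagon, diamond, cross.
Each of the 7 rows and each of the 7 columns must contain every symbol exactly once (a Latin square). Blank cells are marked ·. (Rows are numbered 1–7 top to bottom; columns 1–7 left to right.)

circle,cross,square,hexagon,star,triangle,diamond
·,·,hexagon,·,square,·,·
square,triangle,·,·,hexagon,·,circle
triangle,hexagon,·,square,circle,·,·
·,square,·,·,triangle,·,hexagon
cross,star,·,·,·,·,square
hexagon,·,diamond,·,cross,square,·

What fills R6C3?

Row 6, column 5: row 6 has {square, star, cross} and column 5 has {circle, square, triangle, star, hexagon, cross}, leaving only diamond.
Row 7, column 2: row 7 has {square, hexagon, diamond, cross} and column 2 has {square, triangle, star, hexagon, cross}, leaving only circle.
Row 2, column 2: row 2 has {square, hexagon} and column 2 has {circle, square, triangle, star, hexagon, cross}, leaving only diamond.
Row 2, column 1: row 2 has {square, hexagon, diamond} and column 1 has {circle, square, triangle, hexagon, cross}, leaving only star.
Row 5, column 1: row 5 has {square, triangle, hexagon} and column 1 has {circle, square, triangle, star, hexagon, cross}, leaving only diamond.
Row 6, column 3 is narrowed to {circle, triangle}.
If it were circle, then row 2, column 6 would be left with no valid symbol.
So row 6, column 3 must be triangle.

triangle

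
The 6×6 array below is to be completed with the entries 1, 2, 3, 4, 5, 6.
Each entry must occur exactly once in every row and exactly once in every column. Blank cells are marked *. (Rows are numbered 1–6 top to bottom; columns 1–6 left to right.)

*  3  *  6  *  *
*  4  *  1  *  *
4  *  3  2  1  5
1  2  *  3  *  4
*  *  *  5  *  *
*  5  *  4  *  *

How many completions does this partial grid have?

Row 1, column 1: eliminating its row and column leaves {2, 5}.
Row 1, column 3: eliminating its row and column leaves {1, 2, 4, 5}.
Row 1, column 5: eliminating its row and column leaves {2, 4, 5}.
Row 1, column 6: eliminating its row and column leaves {1, 2}.
Row 2, column 1: eliminating its row and column leaves {2, 3, 5, 6}.
Row 2, column 3: eliminating its row and column leaves {2, 5, 6}.
Row 2, column 5: eliminating its row and column leaves {2, 3, 5, 6}.
Row 2, column 6: eliminating its row and column leaves {2, 3, 6}.
Row 3, column 2: eliminating its row and column leaves {6}.
Row 4, column 3: eliminating its row and column leaves {5, 6}.
Row 4, column 5: eliminating its row and column leaves {5, 6}.
Row 5, column 1: eliminating its row and column leaves {2, 3, 6}.
Row 5, column 2: eliminating its row and column leaves {1, 6}.
Row 5, column 3: eliminating its row and column leaves {1, 2, 4, 6}.
Row 5, column 5: eliminating its row and column leaves {2, 3, 4, 6}.
Row 5, column 6: eliminating its row and column leaves {1, 2, 3, 6}.
Row 6, column 1: eliminating its row and column leaves {2, 3, 6}.
Row 6, column 3: eliminating its row and column leaves {1, 2, 6}.
Row 6, column 5: eliminating its row and column leaves {2, 3, 6}.
Row 6, column 6: eliminating its row and column leaves {1, 2, 3, 6}.
Enumerating the assignments across these blanks that avoid any row or column repeat gives 40 completions.

40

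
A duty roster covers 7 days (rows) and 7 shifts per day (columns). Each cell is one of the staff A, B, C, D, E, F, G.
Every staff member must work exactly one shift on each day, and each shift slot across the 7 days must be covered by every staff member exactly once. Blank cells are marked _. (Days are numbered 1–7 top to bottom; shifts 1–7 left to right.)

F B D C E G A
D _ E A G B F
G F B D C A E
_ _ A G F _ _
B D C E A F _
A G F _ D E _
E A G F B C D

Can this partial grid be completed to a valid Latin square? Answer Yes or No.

Yes

No day or shift among the givens repeats a symbol, and propagating forced cells runs into no contradiction.
One valid completion exists (for instance, F B D C E G A / D C E A G B F / G F B D C A E / C E A G F D B / B D C E A F G / A G F B D E C / E A G F B C D).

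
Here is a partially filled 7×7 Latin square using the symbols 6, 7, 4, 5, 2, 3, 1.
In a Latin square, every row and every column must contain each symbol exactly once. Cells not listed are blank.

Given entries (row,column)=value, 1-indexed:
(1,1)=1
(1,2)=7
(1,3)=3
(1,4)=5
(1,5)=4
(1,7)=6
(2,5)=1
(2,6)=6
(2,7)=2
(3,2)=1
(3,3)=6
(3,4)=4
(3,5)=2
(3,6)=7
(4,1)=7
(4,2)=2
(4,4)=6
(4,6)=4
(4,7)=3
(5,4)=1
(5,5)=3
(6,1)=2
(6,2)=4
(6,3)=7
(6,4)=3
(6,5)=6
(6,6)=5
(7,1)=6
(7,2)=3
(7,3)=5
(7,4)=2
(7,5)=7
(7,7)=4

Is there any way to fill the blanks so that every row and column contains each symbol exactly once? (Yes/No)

Row 1, column 6: row 1 has {6, 7, 4, 5, 3, 1} and column 6 has {6, 7, 4, 5}, so it must be 2.
Now row 5, column 6: row 5 together with column 6 already contain {6, 7, 4, 5, 2, 3, 1} — every symbol — so nothing can go there. The grid has no valid completion.

No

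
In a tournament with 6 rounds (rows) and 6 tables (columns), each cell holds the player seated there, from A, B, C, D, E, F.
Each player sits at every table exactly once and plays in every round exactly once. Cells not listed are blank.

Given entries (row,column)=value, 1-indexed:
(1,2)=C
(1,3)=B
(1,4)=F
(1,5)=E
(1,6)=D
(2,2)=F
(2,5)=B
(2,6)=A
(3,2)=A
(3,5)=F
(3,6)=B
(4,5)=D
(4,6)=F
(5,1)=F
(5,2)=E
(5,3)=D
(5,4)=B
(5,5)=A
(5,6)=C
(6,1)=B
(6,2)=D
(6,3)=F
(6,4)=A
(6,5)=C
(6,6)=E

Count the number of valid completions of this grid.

Round 1, table 1: eliminating its round and table leaves {A}.
Round 2, table 1: eliminating its round and table leaves {C, D, E}.
Round 2, table 3: eliminating its round and table leaves {C, E}.
Round 2, table 4: eliminating its round and table leaves {C, D, E}.
Round 3, table 1: eliminating its round and table leaves {C, D, E}.
Round 3, table 3: eliminating its round and table leaves {C, E}.
Round 3, table 4: eliminating its round and table leaves {C, D, E}.
Round 4, table 1: eliminating its round and table leaves {A, C, E}.
Round 4, table 2: eliminating its round and table leaves {B}.
Round 4, table 3: eliminating its round and table leaves {A, C, E}.
Round 4, table 4: eliminating its round and table leaves {C, E}.
Enumerating the assignments across these blanks that avoid any round or table repeat gives 4 completions.

4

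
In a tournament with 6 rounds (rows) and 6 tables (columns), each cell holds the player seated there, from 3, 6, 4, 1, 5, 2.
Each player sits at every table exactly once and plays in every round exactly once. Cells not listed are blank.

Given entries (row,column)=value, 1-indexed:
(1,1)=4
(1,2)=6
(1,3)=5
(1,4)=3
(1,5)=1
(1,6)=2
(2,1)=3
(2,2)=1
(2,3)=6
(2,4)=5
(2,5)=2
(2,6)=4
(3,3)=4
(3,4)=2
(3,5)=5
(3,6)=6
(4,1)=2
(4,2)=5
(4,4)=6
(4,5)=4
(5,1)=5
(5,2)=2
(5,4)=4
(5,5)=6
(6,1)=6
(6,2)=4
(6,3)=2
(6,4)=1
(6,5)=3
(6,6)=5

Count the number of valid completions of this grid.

2

Round 3, table 1: eliminating its round and table leaves {1}.
Round 3, table 2: eliminating its round and table leaves {3}.
Round 4, table 3: eliminating its round and table leaves {3, 1}.
Round 4, table 6: eliminating its round and table leaves {3, 1}.
Round 5, table 3: eliminating its round and table leaves {3, 1}.
Round 5, table 6: eliminating its round and table leaves {3, 1}.
Enumerating the assignments across these blanks that avoid any round or table repeat gives 2 completions.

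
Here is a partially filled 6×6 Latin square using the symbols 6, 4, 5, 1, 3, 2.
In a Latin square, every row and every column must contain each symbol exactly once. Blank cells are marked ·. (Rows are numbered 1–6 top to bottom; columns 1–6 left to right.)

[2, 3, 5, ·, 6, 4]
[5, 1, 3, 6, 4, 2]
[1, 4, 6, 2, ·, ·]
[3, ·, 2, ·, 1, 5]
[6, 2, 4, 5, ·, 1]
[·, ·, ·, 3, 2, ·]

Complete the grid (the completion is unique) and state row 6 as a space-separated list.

Row 6, column 1: row 6 has {3, 2} and column 1 has {6, 5, 1, 3, 2}, leaving only 4.
Row 6, column 3: row 6 has {4, 3, 2} and column 3 has {6, 4, 5, 3, 2}, leaving only 1.
Row 6, column 6: row 6 has {4, 1, 3, 2} and column 6 has {4, 5, 1, 2}, leaving only 6.
Row 6, column 2: row 6 has {6, 4, 1, 3, 2} and column 2 has {4, 1, 3, 2}, leaving only 5.
So row 6 reads: 4 5 1 3 2 6.

4 5 1 3 2 6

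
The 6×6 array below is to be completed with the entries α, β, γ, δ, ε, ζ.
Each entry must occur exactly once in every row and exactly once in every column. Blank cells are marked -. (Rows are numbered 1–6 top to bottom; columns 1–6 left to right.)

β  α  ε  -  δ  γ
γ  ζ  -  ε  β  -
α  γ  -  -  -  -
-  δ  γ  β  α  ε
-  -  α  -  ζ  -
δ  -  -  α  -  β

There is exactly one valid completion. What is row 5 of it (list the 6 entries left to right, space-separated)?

ε β α γ ζ δ

Row 5, column 1: row 5 has {α, ζ} and column 1 has {α, β, γ, δ}, leaving only ε.
Row 5, column 2: row 5 has {α, ε, ζ} and column 2 has {α, γ, δ, ζ}, leaving only β.
Row 5, column 6: row 5 has {α, β, ε, ζ} and column 6 has {β, γ, ε}, leaving only δ.
Row 5, column 4: row 5 has {α, β, δ, ε, ζ} and column 4 has {α, β, ε}, leaving only γ.
So row 5 reads: ε β α γ ζ δ.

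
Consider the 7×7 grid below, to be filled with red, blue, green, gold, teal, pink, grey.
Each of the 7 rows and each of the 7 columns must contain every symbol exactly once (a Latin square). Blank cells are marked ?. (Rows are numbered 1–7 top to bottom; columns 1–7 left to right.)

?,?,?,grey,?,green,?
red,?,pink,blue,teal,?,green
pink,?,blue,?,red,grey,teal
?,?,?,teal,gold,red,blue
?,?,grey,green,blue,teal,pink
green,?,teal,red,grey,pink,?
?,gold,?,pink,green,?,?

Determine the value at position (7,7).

Row 1, column 5: row 1 has {green, grey} and column 5 has {red, blue, green, gold, teal, grey}, leaving only pink.
Row 2, column 2: row 2 has {red, blue, green, teal, pink} and column 2 has {gold}, leaving only grey.
Row 2, column 6: row 2 has {red, blue, green, teal, pink, grey} and column 6 has {red, green, teal, pink, grey}, leaving only gold.
Row 3, column 2: row 3 has {red, blue, teal, pink, grey} and column 2 has {gold, grey}, leaving only green.
Row 3, column 4: row 3 has {red, blue, green, teal, pink, grey} and column 4 has {red, blue, green, teal, pink, grey}, leaving only gold.
Row 4, column 1: row 4 has {red, blue, gold, teal} and column 1 has {red, green, pink}, leaving only grey.
Row 4, column 2: row 4 has {red, blue, gold, teal, grey} and column 2 has {green, gold, grey}, leaving only pink.
Row 4, column 3: row 4 has {red, blue, gold, teal, pink, grey} and column 3 has {blue, teal, pink, grey}, leaving only green.
Row 5, column 1: row 5 has {blue, green, teal, pink, grey} and column 1 has {red, green, pink, grey}, leaving only gold.
Row 5, column 2: row 5 has {blue, green, gold, teal, pink, grey} and column 2 has {green, gold, pink, grey}, leaving only red.
Row 6, column 2: row 6 has {red, green, teal, pink, grey} and column 2 has {red, green, gold, pink, grey}, leaving only blue.
Row 1, column 2: row 1 has {green, pink, grey} and column 2 has {red, blue, green, gold, pink, grey}, leaving only teal.
Row 1, column 1: row 1 has {green, teal, pink, grey} and column 1 has {red, green, gold, pink, grey}, leaving only blue.
Row 6, column 7: row 6 has {red, blue, green, teal, pink, grey} and column 7 has {blue, green, teal, pink}, leaving only gold.
Row 1, column 7: row 1 has {blue, green, teal, pink, grey} and column 7 has {blue, green, gold, teal, pink}, leaving only red.
Row 7 already has {green, gold, pink} and column 7 already has {red, blue, green, gold, teal, pink}, so row 7, column 7 must be grey.

grey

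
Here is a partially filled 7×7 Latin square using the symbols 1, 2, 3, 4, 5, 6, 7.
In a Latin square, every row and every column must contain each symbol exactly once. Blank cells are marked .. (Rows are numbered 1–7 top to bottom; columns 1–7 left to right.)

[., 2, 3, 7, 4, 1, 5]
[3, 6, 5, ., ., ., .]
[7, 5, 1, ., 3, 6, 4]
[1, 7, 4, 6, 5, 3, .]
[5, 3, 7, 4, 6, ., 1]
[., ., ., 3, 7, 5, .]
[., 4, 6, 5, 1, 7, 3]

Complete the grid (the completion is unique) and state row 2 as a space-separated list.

3 6 5 1 2 4 7

Row 2, column 5: row 2 has {3, 5, 6} and column 5 has {1, 3, 4, 5, 6, 7}, leaving only 2.
Row 2, column 4: row 2 has {2, 3, 5, 6} and column 4 has {3, 4, 5, 6, 7}, leaving only 1.
Row 2, column 6: row 2 has {1, 2, 3, 5, 6} and column 6 has {1, 3, 5, 6, 7}, leaving only 4.
Row 2, column 7: row 2 has {1, 2, 3, 4, 5, 6} and column 7 has {1, 3, 4, 5}, leaving only 7.
So row 2 reads: 3 6 5 1 2 4 7.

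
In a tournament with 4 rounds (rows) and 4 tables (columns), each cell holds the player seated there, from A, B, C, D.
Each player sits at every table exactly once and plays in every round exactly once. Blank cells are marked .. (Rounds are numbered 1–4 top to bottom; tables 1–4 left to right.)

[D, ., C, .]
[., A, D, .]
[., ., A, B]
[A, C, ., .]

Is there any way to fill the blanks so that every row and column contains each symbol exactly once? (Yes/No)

Yes

No round or table among the givens repeats a symbol, and propagating forced cells runs into no contradiction.
One valid completion exists (for instance, D B C A / B A D C / C D A B / A C B D).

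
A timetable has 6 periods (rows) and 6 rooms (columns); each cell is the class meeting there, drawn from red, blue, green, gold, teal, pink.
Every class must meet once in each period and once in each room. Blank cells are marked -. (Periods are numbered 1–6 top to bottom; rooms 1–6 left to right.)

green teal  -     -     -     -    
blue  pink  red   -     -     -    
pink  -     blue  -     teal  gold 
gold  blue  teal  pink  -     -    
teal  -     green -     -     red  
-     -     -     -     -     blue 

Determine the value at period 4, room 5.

Period 1, room 6: period 1 has {green, teal} and room 6 has {red, blue, gold}, leaving only pink.
Period 1, room 3: period 1 has {green, teal, pink} and room 3 has {red, blue, green, teal}, leaving only gold.
Period 4, room 6: period 4 has {blue, gold, teal, pink} and room 6 has {red, blue, gold, pink}, leaving only green.
Period 4 already has {blue, green, gold, teal, pink} and room 5 already has {teal}, so period 4, room 5 must be red.

red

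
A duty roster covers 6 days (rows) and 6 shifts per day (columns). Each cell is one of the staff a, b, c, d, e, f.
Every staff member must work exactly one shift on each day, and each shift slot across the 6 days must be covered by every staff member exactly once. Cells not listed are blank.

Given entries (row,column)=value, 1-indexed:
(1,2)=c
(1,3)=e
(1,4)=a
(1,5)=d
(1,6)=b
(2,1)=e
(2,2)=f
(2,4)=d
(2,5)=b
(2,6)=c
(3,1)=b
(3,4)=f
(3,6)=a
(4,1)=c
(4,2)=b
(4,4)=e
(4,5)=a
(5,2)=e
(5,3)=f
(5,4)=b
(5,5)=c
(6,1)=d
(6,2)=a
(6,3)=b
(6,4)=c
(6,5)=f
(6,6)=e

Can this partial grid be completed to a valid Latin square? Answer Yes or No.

No day or shift among the givens repeats a symbol, and propagating forced cells runs into no contradiction.
One valid completion exists (for instance, f c e a d b / e f a d b c / b d c f e a / c b d e a f / a e f b c d / d a b c f e).

Yes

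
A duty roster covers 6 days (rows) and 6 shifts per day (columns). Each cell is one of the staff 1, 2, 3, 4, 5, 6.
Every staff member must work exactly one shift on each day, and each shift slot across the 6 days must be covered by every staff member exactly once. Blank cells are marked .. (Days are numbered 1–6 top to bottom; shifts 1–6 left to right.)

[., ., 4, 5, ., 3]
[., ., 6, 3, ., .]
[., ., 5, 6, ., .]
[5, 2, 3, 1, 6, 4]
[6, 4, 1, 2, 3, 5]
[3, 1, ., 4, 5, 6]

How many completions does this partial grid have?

Day 1, shift 1: eliminating its day and shift leaves {1, 2}.
Day 1, shift 2: eliminating its day and shift leaves {6}.
Day 1, shift 5: eliminating its day and shift leaves {1, 2}.
Day 2, shift 1: eliminating its day and shift leaves {1, 2, 4}.
Day 2, shift 2: eliminating its day and shift leaves {5}.
Day 2, shift 5: eliminating its day and shift leaves {1, 2, 4}.
Day 2, shift 6: eliminating its day and shift leaves {1, 2}.
Day 3, shift 1: eliminating its day and shift leaves {1, 2, 4}.
Day 3, shift 2: eliminating its day and shift leaves {3}.
Day 3, shift 5: eliminating its day and shift leaves {1, 2, 4}.
Day 3, shift 6: eliminating its day and shift leaves {1, 2}.
Day 6, shift 3: eliminating its day and shift leaves {2}.
Enumerating the assignments across these blanks that avoid any day or shift repeat gives 4 completions.

4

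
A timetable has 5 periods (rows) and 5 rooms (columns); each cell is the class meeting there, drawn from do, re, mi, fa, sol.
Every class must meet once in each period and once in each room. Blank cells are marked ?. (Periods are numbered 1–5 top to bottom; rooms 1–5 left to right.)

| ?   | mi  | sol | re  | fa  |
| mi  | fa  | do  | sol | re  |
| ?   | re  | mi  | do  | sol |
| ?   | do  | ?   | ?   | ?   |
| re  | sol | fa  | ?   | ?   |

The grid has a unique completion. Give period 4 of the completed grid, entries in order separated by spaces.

sol do re fa mi

Period 4, room 3: period 4 has {do} and room 3 has {do, mi, fa, sol}, leaving only re.
Period 4, room 5: period 4 has {do, re} and room 5 has {re, fa, sol}, leaving only mi.
Period 4, room 4: period 4 has {do, re, mi} and room 4 has {do, re, sol}, leaving only fa.
Period 4, room 1: period 4 has {do, re, mi, fa} and room 1 has {re, mi}, leaving only sol.
So period 4 reads: sol do re fa mi.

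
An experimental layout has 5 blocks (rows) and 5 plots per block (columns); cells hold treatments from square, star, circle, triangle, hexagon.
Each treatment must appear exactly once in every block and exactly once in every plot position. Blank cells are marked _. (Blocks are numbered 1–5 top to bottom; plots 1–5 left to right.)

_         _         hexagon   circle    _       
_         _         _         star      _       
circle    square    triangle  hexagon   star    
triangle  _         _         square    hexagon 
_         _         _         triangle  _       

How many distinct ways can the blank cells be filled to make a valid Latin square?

4

Block 1, plot 1: eliminating its block and plot leaves {square, star}.
Block 1, plot 2: eliminating its block and plot leaves {star, triangle}.
Block 1, plot 5: eliminating its block and plot leaves {square, triangle}.
Block 2, plot 1: eliminating its block and plot leaves {square, hexagon}.
Block 2, plot 2: eliminating its block and plot leaves {circle, triangle, hexagon}.
Block 2, plot 3: eliminating its block and plot leaves {square, circle}.
Block 2, plot 5: eliminating its block and plot leaves {square, circle, triangle}.
Block 4, plot 2: eliminating its block and plot leaves {star, circle}.
Block 4, plot 3: eliminating its block and plot leaves {star, circle}.
Block 5, plot 1: eliminating its block and plot leaves {square, star, hexagon}.
Block 5, plot 2: eliminating its block and plot leaves {star, circle, hexagon}.
Block 5, plot 3: eliminating its block and plot leaves {square, star, circle}.
Block 5, plot 5: eliminating its block and plot leaves {square, circle}.
Enumerating the assignments across these blanks that avoid any block or plot repeat gives 4 completions.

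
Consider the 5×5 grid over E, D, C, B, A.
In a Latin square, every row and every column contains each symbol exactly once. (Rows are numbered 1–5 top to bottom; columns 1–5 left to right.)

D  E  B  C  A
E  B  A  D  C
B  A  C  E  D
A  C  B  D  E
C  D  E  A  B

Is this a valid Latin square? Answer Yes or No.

No

Every row is a permutation, but column 3 contains B twice (at rows 1 and 4).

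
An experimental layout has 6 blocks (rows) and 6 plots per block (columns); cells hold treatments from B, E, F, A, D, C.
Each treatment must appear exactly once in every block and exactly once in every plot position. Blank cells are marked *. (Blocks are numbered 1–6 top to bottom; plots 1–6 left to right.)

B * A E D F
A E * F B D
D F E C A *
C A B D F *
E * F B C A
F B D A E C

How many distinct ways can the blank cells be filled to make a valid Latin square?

Block 1, plot 2: eliminating its block and plot leaves {C}.
Block 2, plot 3: eliminating its block and plot leaves {C}.
Block 3, plot 6: eliminating its block and plot leaves {B}.
Block 4, plot 6: eliminating its block and plot leaves {E}.
Block 5, plot 2: eliminating its block and plot leaves {D}.
Only one assignment across all blanks avoids any block or plot repeat, giving 1 completion.

1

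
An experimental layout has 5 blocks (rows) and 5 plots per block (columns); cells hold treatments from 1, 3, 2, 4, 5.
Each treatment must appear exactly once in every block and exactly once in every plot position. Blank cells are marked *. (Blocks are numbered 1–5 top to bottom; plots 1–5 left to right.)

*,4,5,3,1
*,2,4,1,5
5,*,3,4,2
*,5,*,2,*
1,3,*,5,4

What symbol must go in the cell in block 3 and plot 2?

1

Block 3 already has {3, 2, 4, 5} and plot 2 already has {3, 2, 4, 5}, so block 3, plot 2 must be 1.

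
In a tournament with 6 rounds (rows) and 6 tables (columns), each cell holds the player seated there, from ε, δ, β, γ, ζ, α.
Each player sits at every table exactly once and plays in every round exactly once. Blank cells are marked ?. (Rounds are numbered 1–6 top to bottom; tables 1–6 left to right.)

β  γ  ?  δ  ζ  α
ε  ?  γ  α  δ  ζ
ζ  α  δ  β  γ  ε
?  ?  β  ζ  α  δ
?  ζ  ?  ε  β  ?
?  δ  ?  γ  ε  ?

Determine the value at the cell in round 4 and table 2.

Round 4 already has {δ, β, ζ, α} and table 2 already has {δ, γ, ζ, α}, so round 4, table 2 must be ε.

ε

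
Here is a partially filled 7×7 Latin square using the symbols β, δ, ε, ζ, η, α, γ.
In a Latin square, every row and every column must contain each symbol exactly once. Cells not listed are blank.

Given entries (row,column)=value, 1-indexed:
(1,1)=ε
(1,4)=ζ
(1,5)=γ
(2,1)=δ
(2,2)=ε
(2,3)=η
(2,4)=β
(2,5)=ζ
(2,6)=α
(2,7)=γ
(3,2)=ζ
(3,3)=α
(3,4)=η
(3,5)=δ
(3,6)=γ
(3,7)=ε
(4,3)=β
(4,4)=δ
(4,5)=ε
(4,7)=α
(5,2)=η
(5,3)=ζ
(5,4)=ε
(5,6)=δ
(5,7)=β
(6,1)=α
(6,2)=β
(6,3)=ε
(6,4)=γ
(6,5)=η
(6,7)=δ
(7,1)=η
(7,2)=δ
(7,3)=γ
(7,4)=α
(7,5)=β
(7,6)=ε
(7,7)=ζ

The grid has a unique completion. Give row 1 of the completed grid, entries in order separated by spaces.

Row 1, column 2: row 1 has {ε, ζ, γ} and column 2 has {β, δ, ε, ζ, η}, leaving only α.
Row 1, column 3: row 1 has {ε, ζ, α, γ} and column 3 has {β, ε, ζ, η, α, γ}, leaving only δ.
Row 1, column 7: row 1 has {δ, ε, ζ, α, γ} and column 7 has {β, δ, ε, ζ, α, γ}, leaving only η.
Row 1, column 6: row 1 has {δ, ε, ζ, η, α, γ} and column 6 has {δ, ε, α, γ}, leaving only β.
So row 1 reads: ε α δ ζ γ β η.

ε α δ ζ γ β η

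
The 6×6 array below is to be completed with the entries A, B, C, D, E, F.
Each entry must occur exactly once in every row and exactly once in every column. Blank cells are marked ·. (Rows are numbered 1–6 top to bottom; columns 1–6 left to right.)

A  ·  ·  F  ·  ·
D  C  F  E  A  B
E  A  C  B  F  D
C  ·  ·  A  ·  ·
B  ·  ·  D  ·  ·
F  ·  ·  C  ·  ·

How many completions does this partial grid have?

24

Row 1, column 2: eliminating its row and column leaves {B, D, E}.
Row 1, column 3: eliminating its row and column leaves {B, D, E}.
Row 1, column 5: eliminating its row and column leaves {B, C, D, E}.
Row 1, column 6: eliminating its row and column leaves {C, E}.
Row 4, column 2: eliminating its row and column leaves {B, D, E, F}.
Row 4, column 3: eliminating its row and column leaves {B, D, E}.
Row 4, column 5: eliminating its row and column leaves {B, D, E}.
Row 4, column 6: eliminating its row and column leaves {E, F}.
Row 5, column 2: eliminating its row and column leaves {E, F}.
Row 5, column 3: eliminating its row and column leaves {A, E}.
Row 5, column 5: eliminating its row and column leaves {C, E}.
Row 5, column 6: eliminating its row and column leaves {A, C, E, F}.
Row 6, column 2: eliminating its row and column leaves {B, D, E}.
Row 6, column 3: eliminating its row and column leaves {A, B, D, E}.
Row 6, column 5: eliminating its row and column leaves {B, D, E}.
Row 6, column 6: eliminating its row and column leaves {A, E}.
Enumerating the assignments across these blanks that avoid any row or column repeat gives 24 completions.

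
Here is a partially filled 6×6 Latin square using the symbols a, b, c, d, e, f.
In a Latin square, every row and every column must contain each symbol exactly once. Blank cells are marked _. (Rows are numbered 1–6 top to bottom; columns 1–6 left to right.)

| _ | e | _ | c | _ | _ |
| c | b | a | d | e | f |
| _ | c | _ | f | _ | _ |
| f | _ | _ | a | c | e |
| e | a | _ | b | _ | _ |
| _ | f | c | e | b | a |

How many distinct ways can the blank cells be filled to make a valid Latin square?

3

Row 1, column 1: eliminating its row and column leaves {a, b, d}.
Row 1, column 3: eliminating its row and column leaves {b, d, f}.
Row 1, column 5: eliminating its row and column leaves {a, d, f}.
Row 1, column 6: eliminating its row and column leaves {b, d}.
Row 3, column 1: eliminating its row and column leaves {a, b, d}.
Row 3, column 3: eliminating its row and column leaves {b, d, e}.
Row 3, column 5: eliminating its row and column leaves {a, d}.
Row 3, column 6: eliminating its row and column leaves {b, d}.
Row 4, column 2: eliminating its row and column leaves {d}.
Row 4, column 3: eliminating its row and column leaves {b, d}.
Row 5, column 3: eliminating its row and column leaves {d, f}.
Row 5, column 5: eliminating its row and column leaves {d, f}.
Row 5, column 6: eliminating its row and column leaves {c, d}.
Row 6, column 1: eliminating its row and column leaves {d}.
Enumerating the assignments across these blanks that avoid any row or column repeat gives 3 completions.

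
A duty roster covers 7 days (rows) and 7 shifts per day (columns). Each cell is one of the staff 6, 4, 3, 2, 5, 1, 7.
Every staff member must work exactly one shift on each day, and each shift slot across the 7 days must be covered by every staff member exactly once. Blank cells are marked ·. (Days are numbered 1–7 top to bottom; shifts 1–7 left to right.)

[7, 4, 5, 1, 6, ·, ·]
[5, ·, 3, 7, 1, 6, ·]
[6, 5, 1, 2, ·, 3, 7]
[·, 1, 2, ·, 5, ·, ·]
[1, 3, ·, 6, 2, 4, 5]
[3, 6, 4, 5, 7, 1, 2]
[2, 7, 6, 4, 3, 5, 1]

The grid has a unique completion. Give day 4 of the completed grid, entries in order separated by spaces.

Day 4, shift 1: day 4 has {2, 5, 1} and shift 1 has {6, 3, 2, 5, 1, 7}, leaving only 4.
Day 4, shift 4: day 4 has {4, 2, 5, 1} and shift 4 has {6, 4, 2, 5, 1, 7}, leaving only 3.
Day 4, shift 6: day 4 has {4, 3, 2, 5, 1} and shift 6 has {6, 4, 3, 5, 1}, leaving only 7.
Day 4, shift 7: day 4 has {4, 3, 2, 5, 1, 7} and shift 7 has {2, 5, 1, 7}, leaving only 6.
So day 4 reads: 4 1 2 3 5 7 6.

4 1 2 3 5 7 6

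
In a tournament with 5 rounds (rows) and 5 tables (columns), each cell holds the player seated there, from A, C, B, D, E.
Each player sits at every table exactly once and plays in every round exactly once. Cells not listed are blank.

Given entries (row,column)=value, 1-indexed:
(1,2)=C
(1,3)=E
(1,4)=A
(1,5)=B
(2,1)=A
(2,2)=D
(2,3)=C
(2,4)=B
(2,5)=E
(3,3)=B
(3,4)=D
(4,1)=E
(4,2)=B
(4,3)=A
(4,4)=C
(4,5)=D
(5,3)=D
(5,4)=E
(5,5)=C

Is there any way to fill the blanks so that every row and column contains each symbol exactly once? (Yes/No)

Yes

No round or table among the givens repeats a symbol, and propagating forced cells runs into no contradiction.
One valid completion exists (for instance, D C E A B / A D C B E / C E B D A / E B A C D / B A D E C).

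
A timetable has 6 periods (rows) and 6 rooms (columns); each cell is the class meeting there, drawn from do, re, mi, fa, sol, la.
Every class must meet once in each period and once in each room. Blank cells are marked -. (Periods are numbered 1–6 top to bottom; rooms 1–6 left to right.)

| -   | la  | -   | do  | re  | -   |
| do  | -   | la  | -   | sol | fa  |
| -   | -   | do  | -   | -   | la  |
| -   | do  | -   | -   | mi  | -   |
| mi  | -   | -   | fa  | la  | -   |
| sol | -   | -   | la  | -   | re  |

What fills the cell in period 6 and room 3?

Period 1, room 1: period 1 has {do, re, la} and room 1 has {do, mi, sol}, leaving only fa.
Period 3, room 1: period 3 has {do, la} and room 1 has {do, mi, fa, sol}, leaving only re.
Period 3, room 5: period 3 has {do, re, la} and room 5 has {re, mi, sol, la}, leaving only fa.
Period 4, room 1: period 4 has {do, mi} and room 1 has {do, re, mi, fa, sol}, leaving only la.
Period 4, room 6: period 4 has {do, mi, la} and room 6 has {re, fa, la}, leaving only sol.
Period 1, room 6: period 1 has {do, re, fa, la} and room 6 has {re, fa, sol, la}, leaving only mi.
Period 1, room 3: period 1 has {do, re, mi, fa, la} and room 3 has {do, la}, leaving only sol.
Period 4, room 4: period 4 has {do, mi, sol, la} and room 4 has {do, fa, la}, leaving only re.
Period 2, room 4: period 2 has {do, fa, sol, la} and room 4 has {do, re, fa, la}, leaving only mi.
Period 2, room 2: period 2 has {do, mi, fa, sol, la} and room 2 has {do, la}, leaving only re.
Period 3, room 4: period 3 has {do, re, fa, la} and room 4 has {do, re, mi, fa, la}, leaving only sol.
Period 3, room 2: period 3 has {do, re, fa, sol, la} and room 2 has {do, re, la}, leaving only mi.
Period 4, room 3: period 4 has {do, re, mi, sol, la} and room 3 has {do, sol, la}, leaving only fa.
Period 6 already has {re, sol, la} and room 3 already has {do, fa, sol, la}, so period 6, room 3 must be mi.

mi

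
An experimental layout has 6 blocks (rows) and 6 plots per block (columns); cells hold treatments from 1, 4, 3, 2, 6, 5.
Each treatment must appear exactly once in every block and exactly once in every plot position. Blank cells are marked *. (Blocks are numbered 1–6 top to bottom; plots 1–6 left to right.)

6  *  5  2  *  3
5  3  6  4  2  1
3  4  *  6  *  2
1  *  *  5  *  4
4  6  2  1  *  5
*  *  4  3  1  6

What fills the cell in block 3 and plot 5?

5

Block 3 already has {4, 3, 2, 6} and plot 5 already has {1, 2}, so block 3, plot 5 must be 5.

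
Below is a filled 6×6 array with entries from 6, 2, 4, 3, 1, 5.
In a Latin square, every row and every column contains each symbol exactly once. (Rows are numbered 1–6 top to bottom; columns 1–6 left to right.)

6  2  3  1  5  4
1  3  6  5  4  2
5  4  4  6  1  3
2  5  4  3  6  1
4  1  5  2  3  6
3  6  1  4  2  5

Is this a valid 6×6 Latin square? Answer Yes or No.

No

Column 3 contains 4 twice (at rows 3 and 4), so it is not a permutation.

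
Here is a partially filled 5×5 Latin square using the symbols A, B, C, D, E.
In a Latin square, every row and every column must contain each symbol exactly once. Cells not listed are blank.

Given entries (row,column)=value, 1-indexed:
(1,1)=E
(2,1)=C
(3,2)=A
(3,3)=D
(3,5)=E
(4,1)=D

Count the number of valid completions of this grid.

Row 1, column 2: eliminating its row and column leaves {B, C, D}.
Row 1, column 3: eliminating its row and column leaves {A, B, C}.
Row 1, column 4: eliminating its row and column leaves {A, B, C, D}.
Row 1, column 5: eliminating its row and column leaves {A, B, C, D}.
Row 2, column 2: eliminating its row and column leaves {B, D, E}.
Row 2, column 3: eliminating its row and column leaves {A, B, E}.
Row 2, column 4: eliminating its row and column leaves {A, B, D, E}.
Row 2, column 5: eliminating its row and column leaves {A, B, D}.
Row 3, column 1: eliminating its row and column leaves {B}.
Row 3, column 4: eliminating its row and column leaves {B, C}.
Row 4, column 2: eliminating its row and column leaves {B, C, E}.
Row 4, column 3: eliminating its row and column leaves {A, B, C, E}.
Row 4, column 4: eliminating its row and column leaves {A, B, C, E}.
Row 4, column 5: eliminating its row and column leaves {A, B, C}.
Row 5, column 1: eliminating its row and column leaves {A, B}.
Row 5, column 2: eliminating its row and column leaves {B, C, D, E}.
Row 5, column 3: eliminating its row and column leaves {A, B, C, E}.
Row 5, column 4: eliminating its row and column leaves {A, B, C, D, E}.
Row 5, column 5: eliminating its row and column leaves {A, B, C, D}.
Enumerating the assignments across these blanks that avoid any row or column repeat gives 56 completions.

56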